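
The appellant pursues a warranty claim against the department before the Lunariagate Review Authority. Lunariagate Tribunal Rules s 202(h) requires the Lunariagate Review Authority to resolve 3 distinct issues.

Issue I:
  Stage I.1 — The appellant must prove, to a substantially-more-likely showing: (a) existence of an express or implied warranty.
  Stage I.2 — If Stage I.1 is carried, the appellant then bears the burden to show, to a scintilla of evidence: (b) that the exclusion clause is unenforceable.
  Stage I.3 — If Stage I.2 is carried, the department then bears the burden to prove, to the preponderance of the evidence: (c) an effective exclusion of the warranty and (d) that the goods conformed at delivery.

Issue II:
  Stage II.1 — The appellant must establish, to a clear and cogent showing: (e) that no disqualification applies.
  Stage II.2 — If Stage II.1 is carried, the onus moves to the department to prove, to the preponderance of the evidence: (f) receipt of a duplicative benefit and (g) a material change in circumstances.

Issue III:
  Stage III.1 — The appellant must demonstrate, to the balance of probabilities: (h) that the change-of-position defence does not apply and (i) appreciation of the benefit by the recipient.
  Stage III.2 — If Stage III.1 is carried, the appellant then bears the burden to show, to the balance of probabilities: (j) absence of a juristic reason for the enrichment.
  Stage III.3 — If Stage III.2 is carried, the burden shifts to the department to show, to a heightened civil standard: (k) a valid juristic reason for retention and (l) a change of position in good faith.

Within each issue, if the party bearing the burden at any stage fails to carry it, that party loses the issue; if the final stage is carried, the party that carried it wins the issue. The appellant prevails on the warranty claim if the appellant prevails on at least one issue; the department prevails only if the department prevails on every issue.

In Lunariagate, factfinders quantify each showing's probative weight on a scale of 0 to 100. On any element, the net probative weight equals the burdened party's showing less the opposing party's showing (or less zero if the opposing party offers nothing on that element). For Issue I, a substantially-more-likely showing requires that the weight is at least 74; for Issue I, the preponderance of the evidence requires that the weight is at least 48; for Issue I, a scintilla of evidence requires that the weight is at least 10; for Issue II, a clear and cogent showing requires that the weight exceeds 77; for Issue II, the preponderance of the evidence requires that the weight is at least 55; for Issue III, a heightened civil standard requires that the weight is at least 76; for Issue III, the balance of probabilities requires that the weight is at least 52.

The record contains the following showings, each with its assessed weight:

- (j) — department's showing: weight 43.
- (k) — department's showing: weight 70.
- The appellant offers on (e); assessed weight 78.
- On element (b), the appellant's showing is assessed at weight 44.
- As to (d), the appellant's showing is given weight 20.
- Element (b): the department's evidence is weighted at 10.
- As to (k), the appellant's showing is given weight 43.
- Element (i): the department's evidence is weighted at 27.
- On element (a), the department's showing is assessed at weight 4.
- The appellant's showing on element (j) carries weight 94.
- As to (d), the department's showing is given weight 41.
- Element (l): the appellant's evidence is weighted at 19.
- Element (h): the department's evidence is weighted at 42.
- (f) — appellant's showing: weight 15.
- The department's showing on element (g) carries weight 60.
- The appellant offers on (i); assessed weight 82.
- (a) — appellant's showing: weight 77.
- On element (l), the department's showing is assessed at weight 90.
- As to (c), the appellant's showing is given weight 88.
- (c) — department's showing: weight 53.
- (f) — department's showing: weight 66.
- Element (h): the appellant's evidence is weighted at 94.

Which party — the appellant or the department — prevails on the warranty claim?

— Issue I —
Stage I.1 (appellant, a substantially-more-likely showing, weight is at least 74): (a) net 77−4=73 < 74 — fails.
  Not every element is met, so the appellant fails to carry Stage I.1.
The department prevails on this issue.
— Issue II —
Stage II.1 — burden on appellant; standard: a clear and cogent showing (weight exceeds 77).
    (e): 78 > 77 [met]
  All elements met. The burden passes to the department.
Stage II.2 — burden on department; standard: the preponderance of the evidence (weight is at least 55).
    (f): 66 − 15 = 51 < 55 [not met]
    (g): 60 ≥ 55 [met]
  Stage II.2 not carried; the department fails its burden.
The appellant prevails on this issue.
— Issue III —
At Stage III.1 the appellant must meet the balance of probabilities (weight is at least 52): on (h) the weight is 94 less the opposing 42 gives net 52, ≥ 52, so (h) meets the standard; on (i) the weight is 82 less the opposing 27 gives net 55, which does reach 52, so (i) meets the standard.
  All elements met. The appellant retains the burden for Stage III.2.
At Stage III.2 the appellant must meet the balance of probabilities (weight is at least 52): on (j) the weight is 94 less the opposing 43 gives net 51, < 52, so (j) does not meet the standard.
  Not every element is met, so the appellant fails to carry Stage III.2.
The department prevails on this issue.
Per-issue: Issue I → department; Issue II → appellant; Issue III → department. The appellant must prevail on at least one issue; overall, the appellant prevails.

appellant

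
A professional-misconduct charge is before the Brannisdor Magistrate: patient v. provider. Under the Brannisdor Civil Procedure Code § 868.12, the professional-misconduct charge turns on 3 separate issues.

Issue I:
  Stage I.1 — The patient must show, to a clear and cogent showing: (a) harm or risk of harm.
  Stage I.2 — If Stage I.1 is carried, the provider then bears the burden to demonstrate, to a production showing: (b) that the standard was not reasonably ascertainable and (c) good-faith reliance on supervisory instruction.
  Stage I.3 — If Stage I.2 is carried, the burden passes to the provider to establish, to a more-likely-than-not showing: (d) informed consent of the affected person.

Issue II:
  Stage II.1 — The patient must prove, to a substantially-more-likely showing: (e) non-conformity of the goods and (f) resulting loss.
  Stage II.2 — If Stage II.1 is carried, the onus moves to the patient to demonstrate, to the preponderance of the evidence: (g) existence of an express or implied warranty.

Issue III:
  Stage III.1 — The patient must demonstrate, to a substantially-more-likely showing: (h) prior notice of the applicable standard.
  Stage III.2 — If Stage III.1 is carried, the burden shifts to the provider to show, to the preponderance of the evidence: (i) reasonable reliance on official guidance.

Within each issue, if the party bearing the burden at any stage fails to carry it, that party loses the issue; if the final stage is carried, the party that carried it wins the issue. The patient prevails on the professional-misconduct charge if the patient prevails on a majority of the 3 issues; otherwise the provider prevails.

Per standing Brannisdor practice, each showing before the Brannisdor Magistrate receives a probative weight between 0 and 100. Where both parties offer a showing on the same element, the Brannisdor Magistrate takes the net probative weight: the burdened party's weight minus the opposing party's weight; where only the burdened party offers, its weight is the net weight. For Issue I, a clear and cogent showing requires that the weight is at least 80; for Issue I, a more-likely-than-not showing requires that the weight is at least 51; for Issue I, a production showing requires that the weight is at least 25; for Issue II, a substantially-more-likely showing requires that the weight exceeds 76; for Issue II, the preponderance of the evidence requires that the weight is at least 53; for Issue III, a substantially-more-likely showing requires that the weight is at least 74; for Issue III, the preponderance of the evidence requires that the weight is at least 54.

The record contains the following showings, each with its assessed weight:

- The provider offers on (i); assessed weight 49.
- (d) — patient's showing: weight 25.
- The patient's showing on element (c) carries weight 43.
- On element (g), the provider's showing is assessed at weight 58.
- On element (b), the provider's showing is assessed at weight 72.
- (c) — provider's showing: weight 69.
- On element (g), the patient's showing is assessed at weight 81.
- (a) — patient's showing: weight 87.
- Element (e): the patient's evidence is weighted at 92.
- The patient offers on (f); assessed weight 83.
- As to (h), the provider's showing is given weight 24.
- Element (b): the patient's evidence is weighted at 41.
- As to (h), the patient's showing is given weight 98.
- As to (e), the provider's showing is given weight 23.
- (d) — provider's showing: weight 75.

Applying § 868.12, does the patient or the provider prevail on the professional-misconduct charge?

patient

— Issue I —
At Stage I.1 the patient must meet a clear and cogent showing (weight is at least 80): on (a) the weight is 87, ≥ 80, so (a) meets the standard.
  All elements met. The burden passes to the provider.
At Stage I.2 the provider must meet a production showing (weight is at least 25): on (b) the weight is 72 less the opposing 41 gives net 31, which does reach 25, so (b) meets the standard; on (c) the weight is 69 less the opposing 43 gives net 26, ≥ 25, so (c) meets the standard.
  Stage I.2 is satisfied; the provider continues to bear the burden.
At Stage I.3 the provider must meet a more-likely-than-not showing (weight is at least 51): on (d) the weight is 75 less the opposing 25 gives net 50, < 51, so (d) does not meet the standard.
  The provider does not carry Stage I.3.
So the patient prevails on this issue.
— Issue II —
Stage II.1 — burden on patient; standard: a substantially-more-likely showing (weight exceeds 76).
    (e): 92 − 23 = 69 ≤ 76 [not met]
    (f): 83 > 76 [met]
  The patient does not carry Stage II.1.
The provider prevails on this issue.
— Issue III —
At Stage III.1 the patient must meet a substantially-more-likely showing (weight is at least 74): on (h) the weight is 98 less the opposing 24 gives net 74, which does reach 74, so (h) meets the standard.
  The patient carries Stage III.1; the provider now bears the burden.
At Stage III.2 the provider must meet the preponderance of the evidence (weight is at least 54): on (i) the weight is 49, < 54, so (i) does not meet the standard.
  The provider does not carry Stage III.2.
So the patient prevails on this issue.
Per-issue: Issue I → patient; Issue II → provider; Issue III → patient. The patient must prevail on a majority of issues; overall, the patient prevails.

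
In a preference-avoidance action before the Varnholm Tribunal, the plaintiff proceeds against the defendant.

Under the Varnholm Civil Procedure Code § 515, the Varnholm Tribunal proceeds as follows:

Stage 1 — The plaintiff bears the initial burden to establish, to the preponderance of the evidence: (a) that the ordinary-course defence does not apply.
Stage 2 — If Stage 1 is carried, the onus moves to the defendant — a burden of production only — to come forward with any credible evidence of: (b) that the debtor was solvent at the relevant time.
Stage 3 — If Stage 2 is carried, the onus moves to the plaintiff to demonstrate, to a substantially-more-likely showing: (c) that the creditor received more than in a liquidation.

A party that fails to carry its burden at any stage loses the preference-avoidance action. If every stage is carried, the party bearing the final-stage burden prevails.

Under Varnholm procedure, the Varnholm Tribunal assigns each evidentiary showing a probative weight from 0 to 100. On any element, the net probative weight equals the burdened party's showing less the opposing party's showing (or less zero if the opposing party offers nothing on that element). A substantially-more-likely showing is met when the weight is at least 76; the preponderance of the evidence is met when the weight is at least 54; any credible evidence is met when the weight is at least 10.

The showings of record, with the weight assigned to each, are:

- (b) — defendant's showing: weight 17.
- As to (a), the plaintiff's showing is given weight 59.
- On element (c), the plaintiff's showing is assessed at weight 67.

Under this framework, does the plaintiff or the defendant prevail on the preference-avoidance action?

defendant

Stage 1 (plaintiff, the preponderance of the evidence, weight is at least 54): (a) 59 ≥ 54 — meets.
  The plaintiff carries Stage 1; the defendant now bears the burden.
Stage 2 (defendant, any credible evidence, weight is at least 10): (b) 17 ≥ 10 — meets.
  Stage 2 is satisfied; the onus moves to the plaintiff.
Stage 3 (plaintiff, a substantially-more-likely showing, weight is at least 76): (c) 67 < 76 — fails.
  The plaintiff does not carry Stage 3.
So the defendant prevails.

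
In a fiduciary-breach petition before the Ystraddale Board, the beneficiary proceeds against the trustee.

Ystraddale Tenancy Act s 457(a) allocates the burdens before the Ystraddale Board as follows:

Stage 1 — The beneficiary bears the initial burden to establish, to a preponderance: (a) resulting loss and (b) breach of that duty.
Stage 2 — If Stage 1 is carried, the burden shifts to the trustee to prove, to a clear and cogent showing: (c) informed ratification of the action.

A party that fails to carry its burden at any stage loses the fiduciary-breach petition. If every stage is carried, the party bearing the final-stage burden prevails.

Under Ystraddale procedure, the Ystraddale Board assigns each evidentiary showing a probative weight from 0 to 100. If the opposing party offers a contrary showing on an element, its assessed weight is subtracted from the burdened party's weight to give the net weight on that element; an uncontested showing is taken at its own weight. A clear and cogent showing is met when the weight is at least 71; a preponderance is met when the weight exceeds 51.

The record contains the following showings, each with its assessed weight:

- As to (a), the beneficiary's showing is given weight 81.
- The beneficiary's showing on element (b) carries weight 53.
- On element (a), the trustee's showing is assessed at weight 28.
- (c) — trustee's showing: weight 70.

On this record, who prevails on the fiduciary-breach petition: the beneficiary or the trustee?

At Stage 1 the beneficiary must meet a preponderance (weight exceeds 51): on (a) the weight is 81 less the opposing 28 gives net 53, > 51, so (a) meets the standard; on (b) the weight is 53, which does exceed 51, so (b) meets the standard.
  Stage 1 carried; the burden shifts to the trustee.
At Stage 2 the trustee must meet a clear and cogent showing (weight is at least 71): on (c) the weight is 70, < 71, so (c) does not meet the standard.
  Stage 2 not carried; the trustee fails its burden.
So the beneficiary prevails.

beneficiary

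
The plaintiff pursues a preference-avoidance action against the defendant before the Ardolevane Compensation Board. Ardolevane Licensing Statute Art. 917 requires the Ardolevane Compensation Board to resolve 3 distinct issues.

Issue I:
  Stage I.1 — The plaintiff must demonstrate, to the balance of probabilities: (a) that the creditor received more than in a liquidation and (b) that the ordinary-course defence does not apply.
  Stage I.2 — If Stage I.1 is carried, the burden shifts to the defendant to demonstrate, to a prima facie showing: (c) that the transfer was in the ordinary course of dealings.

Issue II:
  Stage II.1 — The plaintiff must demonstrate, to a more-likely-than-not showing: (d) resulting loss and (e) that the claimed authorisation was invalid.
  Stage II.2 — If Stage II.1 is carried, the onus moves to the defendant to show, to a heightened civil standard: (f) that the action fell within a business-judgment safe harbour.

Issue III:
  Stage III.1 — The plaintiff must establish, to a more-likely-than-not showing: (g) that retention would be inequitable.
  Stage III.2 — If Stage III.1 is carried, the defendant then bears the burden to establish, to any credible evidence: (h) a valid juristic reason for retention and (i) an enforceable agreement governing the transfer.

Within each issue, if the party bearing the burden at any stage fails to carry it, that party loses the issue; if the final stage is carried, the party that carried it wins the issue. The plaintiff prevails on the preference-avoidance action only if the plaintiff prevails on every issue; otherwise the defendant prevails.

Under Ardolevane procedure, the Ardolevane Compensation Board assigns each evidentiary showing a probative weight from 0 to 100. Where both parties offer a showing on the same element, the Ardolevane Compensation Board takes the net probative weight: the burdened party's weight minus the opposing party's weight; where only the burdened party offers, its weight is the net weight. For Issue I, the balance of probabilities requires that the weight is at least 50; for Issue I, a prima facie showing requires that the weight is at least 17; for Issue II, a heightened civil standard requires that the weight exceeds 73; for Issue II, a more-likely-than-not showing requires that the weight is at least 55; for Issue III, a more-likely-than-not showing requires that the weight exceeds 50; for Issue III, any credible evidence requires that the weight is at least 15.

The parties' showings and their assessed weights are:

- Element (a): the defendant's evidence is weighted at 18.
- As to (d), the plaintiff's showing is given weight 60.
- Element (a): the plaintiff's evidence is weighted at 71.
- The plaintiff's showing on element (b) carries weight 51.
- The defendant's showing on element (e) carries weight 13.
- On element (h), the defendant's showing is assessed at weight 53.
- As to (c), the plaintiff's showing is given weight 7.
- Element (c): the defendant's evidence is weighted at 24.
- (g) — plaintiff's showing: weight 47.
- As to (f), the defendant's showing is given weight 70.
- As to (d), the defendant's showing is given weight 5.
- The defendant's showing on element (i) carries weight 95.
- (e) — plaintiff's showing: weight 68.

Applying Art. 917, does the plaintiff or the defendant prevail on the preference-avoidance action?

— Issue I —
Stage I.1 — burden on plaintiff; standard: the balance of probabilities (weight is at least 50).
    (a): 71 − 18 = 53 ≥ 50 [met]
    (b): 51 ≥ 50 [met]
  All elements met. The burden passes to the defendant.
Stage I.2 — burden on defendant; standard: a prima facie showing (weight is at least 17).
    (c): 24 − 7 = 17 ≥ 17 [met]
  The defendant carries the last stage.
With every stage satisfied, the defendant prevails on this issue.
— Issue II —
Stage II.1 (plaintiff, a more-likely-than-not showing, weight is at least 55): (d) net 60−5=55 ≥ 55 — meets; (e) net 68−13=55 ≥ 55 — meets.
  All elements met. The burden passes to the defendant.
Stage II.2 (defendant, a heightened civil standard, weight exceeds 73): (f) 70 ≤ 73 — fails.
  Stage II.2 not carried; the defendant fails its burden.
The plaintiff prevails on this issue.
— Issue III —
At Stage III.1 the plaintiff must meet a more-likely-than-not showing (weight exceeds 50): on (g) the weight is 47, which does not exceed 50, so (g) does not meet the standard.
  Stage III.1 not carried; the plaintiff fails its burden.
So the defendant prevails on this issue.
Per-issue: Issue I → defendant; Issue II → plaintiff; Issue III → defendant. The plaintiff must prevail on every issue; overall, the defendant prevails.

defendant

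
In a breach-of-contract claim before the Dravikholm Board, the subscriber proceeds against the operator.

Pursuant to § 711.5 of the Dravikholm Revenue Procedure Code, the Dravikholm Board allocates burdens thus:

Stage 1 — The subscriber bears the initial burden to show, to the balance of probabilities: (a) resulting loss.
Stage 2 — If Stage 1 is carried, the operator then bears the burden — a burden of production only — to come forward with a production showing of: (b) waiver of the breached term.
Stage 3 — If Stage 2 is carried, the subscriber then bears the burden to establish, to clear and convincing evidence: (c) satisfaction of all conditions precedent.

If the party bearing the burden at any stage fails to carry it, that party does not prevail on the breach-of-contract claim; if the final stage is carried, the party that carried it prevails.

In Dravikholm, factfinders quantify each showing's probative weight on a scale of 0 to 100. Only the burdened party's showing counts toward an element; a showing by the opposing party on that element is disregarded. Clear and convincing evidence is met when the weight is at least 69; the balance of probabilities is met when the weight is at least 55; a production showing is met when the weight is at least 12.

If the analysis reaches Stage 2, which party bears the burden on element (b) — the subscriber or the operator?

Stage 2's rule assigns the burden to the operator (to a production showing).

operator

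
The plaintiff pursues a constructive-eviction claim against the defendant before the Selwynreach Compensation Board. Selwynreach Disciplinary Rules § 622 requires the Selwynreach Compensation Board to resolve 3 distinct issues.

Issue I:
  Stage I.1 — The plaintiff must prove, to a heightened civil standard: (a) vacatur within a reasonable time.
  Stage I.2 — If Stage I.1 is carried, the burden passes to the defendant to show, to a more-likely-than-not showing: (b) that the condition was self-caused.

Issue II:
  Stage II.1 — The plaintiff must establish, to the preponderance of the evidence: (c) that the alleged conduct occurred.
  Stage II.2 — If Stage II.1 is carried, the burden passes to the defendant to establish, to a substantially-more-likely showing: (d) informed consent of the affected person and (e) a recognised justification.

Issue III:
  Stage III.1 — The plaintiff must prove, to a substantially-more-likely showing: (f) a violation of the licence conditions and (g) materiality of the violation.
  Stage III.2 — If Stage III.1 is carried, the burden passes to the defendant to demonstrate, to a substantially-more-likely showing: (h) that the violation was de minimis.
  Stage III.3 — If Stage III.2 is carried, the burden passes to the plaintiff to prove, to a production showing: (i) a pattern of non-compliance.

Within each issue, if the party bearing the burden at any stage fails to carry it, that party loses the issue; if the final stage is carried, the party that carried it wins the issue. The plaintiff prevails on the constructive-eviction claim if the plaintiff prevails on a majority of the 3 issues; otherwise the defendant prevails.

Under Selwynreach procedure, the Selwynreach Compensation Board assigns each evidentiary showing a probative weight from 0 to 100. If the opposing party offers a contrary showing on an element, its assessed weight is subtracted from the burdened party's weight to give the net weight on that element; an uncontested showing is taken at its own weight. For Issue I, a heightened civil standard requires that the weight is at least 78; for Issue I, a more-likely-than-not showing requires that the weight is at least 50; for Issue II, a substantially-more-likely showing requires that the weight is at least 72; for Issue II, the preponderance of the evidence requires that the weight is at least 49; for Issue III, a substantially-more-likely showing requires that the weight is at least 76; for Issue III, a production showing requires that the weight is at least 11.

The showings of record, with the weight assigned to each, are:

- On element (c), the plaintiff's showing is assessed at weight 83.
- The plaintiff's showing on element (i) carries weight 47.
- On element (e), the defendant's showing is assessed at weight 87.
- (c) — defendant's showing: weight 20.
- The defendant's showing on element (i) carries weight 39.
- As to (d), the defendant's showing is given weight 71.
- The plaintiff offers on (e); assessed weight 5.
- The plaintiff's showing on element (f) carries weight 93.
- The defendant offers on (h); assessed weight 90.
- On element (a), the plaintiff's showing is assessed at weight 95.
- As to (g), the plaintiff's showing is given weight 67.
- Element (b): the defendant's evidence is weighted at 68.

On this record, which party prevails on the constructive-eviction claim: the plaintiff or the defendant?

— Issue I —
Stage I.1 — burden on plaintiff; standard: a heightened civil standard (weight is at least 78).
    (a): 95 ≥ 78 [met]
  Stage I.1 carried; the burden shifts to the defendant.
Stage I.2 — burden on defendant; standard: a more-likely-than-not showing (weight is at least 50).
    (b): 68 ≥ 50 [met]
  Stage I.2 carried; the final stage is satisfied.
All stages carried — the defendant prevails on this issue.
— Issue II —
At Stage II.1 the plaintiff must meet the preponderance of the evidence (weight is at least 49): on (c) the weight is 83 less the opposing 20 gives net 63, which does reach 49, so (c) meets the standard.
  The plaintiff carries Stage II.1; the defendant now bears the burden.
At Stage II.2 the defendant must meet a substantially-more-likely showing (weight is at least 72): on (d) the weight is 71, which does not reach 72, so (d) does not meet the standard; on (e) the weight is 87 less the opposing 5 gives net 82, ≥ 72, so (e) meets the standard.
  Stage II.2 not carried; the defendant fails its burden.
So the plaintiff prevails on this issue.
— Issue III —
Stage III.1 (plaintiff, a substantially-more-likely showing, weight is at least 76): (f) 93 ≥ 76 — meets; (g) 67 < 76 — fails.
  Not every element is met, so the plaintiff fails to carry Stage III.1.
The defendant prevails on this issue.
Per-issue: Issue I → defendant; Issue II → plaintiff; Issue III → defendant. The plaintiff must prevail on a majority of issues; overall, the defendant prevails.

defendant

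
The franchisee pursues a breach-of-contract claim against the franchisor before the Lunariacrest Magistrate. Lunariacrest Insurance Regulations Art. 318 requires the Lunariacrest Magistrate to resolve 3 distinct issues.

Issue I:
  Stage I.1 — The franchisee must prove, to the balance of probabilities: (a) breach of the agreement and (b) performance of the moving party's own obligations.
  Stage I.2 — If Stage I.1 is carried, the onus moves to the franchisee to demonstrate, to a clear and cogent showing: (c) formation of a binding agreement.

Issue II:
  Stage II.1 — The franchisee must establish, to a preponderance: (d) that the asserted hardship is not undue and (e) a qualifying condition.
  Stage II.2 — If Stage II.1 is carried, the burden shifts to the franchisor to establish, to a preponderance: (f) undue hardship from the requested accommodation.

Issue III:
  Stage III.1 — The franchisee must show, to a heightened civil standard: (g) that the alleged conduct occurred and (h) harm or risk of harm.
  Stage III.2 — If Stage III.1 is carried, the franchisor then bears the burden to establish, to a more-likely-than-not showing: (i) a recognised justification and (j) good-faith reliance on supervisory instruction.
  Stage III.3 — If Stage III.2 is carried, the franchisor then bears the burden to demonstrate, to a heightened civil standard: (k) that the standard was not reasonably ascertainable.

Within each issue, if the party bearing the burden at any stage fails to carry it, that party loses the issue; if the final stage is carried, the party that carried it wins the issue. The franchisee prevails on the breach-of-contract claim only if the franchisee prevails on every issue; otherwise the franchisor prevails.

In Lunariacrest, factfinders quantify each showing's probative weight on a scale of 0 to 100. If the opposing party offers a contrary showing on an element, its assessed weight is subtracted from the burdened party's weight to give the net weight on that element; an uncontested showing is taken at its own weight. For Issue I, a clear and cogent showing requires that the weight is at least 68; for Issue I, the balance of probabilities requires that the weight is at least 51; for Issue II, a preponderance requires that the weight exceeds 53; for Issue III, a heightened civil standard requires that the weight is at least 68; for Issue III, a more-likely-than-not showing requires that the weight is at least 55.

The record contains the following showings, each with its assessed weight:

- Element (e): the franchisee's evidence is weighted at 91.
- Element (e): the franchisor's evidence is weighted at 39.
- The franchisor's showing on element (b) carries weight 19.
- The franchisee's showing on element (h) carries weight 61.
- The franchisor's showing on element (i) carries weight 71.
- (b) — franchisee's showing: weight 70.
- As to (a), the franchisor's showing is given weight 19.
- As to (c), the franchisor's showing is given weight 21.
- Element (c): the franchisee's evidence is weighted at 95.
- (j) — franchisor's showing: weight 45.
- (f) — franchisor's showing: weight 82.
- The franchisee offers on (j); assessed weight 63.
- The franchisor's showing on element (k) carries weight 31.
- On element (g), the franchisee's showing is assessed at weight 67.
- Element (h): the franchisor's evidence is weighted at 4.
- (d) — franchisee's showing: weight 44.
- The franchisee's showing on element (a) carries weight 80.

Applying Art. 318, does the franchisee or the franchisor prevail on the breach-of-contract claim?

— Issue I —
At Stage I.1 the franchisee must meet the balance of probabilities (weight is at least 51): on (a) the weight is 80 less the opposing 19 gives net 61, ≥ 51, so (a) meets the standard; on (b) the weight is 70 less the opposing 19 gives net 51, which does reach 51, so (b) meets the standard.
  All elements met. The franchisee retains the burden for Stage I.2.
At Stage I.2 the franchisee must meet a clear and cogent showing (weight is at least 68): on (c) the weight is 95 less the opposing 21 gives net 74, ≥ 68, so (c) meets the standard.
  Stage I.2 carried; the final stage is satisfied.
With every stage satisfied, the franchisee prevails on this issue.
— Issue II —
Stage II.1 (franchisee, a preponderance, weight exceeds 53): (d) 44 ≤ 53 — fails; (e) net 91−39=52 ≤ 53 — fails.
  Stage II.1 not carried; the franchisee fails its burden.
The analysis ends at Stage II.1; the franchisor prevails on this issue.
— Issue III —
Stage III.1 (franchisee, a heightened civil standard, weight is at least 68): (g) 67 < 68 — fails; (h) net 61−4=57 < 68 — fails.
  Not every element is met, so the franchisee fails to carry Stage III.1.
The franchisor prevails on this issue.
Per-issue: Issue I → franchisee; Issue II → franchisor; Issue III → franchisor. The franchisee must prevail on every issue; overall, the franchisor prevails.

franchisor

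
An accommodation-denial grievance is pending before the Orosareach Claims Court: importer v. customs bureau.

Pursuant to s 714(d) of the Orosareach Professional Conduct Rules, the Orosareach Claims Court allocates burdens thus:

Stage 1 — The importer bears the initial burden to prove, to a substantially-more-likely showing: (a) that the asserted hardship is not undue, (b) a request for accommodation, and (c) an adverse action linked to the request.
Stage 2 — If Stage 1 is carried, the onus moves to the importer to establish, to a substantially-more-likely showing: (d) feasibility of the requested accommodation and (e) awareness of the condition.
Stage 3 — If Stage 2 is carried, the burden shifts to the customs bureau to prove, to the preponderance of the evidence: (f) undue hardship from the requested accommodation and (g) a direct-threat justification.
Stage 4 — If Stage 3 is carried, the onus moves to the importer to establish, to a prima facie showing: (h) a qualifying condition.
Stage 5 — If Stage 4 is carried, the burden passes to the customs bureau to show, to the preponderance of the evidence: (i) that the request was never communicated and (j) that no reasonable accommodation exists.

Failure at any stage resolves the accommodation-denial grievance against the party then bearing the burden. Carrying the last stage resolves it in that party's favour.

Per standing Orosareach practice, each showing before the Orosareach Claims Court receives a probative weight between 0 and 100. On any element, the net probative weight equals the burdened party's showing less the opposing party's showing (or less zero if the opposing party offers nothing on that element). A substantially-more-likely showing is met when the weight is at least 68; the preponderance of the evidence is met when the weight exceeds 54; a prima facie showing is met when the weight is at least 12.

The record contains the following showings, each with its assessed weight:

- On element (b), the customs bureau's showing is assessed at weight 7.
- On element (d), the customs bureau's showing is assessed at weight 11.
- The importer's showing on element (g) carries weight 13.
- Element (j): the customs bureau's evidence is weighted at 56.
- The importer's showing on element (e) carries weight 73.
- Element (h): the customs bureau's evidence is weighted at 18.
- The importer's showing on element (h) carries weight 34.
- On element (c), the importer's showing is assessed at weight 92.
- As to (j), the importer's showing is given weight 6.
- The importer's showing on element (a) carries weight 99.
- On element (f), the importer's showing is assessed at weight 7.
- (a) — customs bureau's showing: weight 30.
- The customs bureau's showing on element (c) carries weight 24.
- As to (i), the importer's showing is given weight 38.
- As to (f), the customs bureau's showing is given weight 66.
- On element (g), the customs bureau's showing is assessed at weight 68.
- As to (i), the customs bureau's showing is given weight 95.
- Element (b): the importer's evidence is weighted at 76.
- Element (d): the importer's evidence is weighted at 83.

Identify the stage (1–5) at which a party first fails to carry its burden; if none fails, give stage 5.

Stage 1 (importer, a substantially-more-likely showing, weight is at least 68): (a) net 99−30=69 ≥ 68 — meets; (b) net 76−7=69 ≥ 68 — meets; (c) net 92−24=68 ≥ 68 — meets.
  Stage 1 is satisfied; the importer continues to bear the burden.
Stage 2 (importer, a substantially-more-likely showing, weight is at least 68): (d) net 83−11=72 ≥ 68 — meets; (e) 73 ≥ 68 — meets.
  Stage 2 is satisfied; the onus moves to the customs bureau.
Stage 3 (customs bureau, the preponderance of the evidence, weight exceeds 54): (f) net 66−7=59 > 54 — meets; (g) net 68−13=55 > 54 — meets.
  The customs bureau carries Stage 3; the importer now bears the burden.
Stage 4 (importer, a prima facie showing, weight is at least 12): (h) net 34−18=16 ≥ 12 — meets.
  The importer carries Stage 4; the customs bureau now bears the burden.
Stage 5 (customs bureau, the preponderance of the evidence, weight exceeds 54): (i) net 95−38=57 > 54 — meets; (j) net 56−6=50 ≤ 54 — fails.
  Not every element is met, so the customs bureau fails to carry Stage 5.
The analysis ends at Stage 5; the importer prevails.

stage 5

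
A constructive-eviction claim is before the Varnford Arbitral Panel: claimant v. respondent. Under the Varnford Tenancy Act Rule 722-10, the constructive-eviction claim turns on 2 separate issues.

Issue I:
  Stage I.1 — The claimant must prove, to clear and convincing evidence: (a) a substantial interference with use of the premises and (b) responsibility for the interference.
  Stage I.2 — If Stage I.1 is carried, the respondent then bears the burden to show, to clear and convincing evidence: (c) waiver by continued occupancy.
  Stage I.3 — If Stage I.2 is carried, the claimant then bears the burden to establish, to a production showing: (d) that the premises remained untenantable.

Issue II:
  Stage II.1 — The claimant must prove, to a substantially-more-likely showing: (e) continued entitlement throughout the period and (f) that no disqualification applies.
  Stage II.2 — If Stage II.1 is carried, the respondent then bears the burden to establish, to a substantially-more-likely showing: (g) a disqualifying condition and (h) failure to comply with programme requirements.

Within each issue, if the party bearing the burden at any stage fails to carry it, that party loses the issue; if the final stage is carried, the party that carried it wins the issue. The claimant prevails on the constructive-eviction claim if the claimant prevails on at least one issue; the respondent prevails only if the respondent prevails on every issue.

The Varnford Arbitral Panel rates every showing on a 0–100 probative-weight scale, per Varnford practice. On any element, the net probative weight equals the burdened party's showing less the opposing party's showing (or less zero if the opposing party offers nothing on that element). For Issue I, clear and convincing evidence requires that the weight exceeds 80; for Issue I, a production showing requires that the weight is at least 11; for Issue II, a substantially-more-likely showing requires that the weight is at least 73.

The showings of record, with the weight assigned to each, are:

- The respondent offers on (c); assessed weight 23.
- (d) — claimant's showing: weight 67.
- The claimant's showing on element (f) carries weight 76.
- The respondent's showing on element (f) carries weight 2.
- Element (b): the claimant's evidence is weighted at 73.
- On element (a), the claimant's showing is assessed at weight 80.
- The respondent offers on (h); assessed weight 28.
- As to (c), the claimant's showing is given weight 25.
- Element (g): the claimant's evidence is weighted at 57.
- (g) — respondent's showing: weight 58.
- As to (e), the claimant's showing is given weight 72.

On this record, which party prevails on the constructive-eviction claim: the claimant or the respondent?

respondent

— Issue I —
At Stage I.1 the claimant must meet clear and convincing evidence (weight exceeds 80): on (a) the weight is 80, ≤ 80, so (a) does not meet the standard; on (b) the weight is 73, ≤ 80, so (b) does not meet the standard.
  The claimant does not carry Stage I.1.
The analysis ends at Stage I.1; the respondent prevails on this issue.
— Issue II —
At Stage II.1 the claimant must meet a substantially-more-likely showing (weight is at least 73): on (e) the weight is 72, < 73, so (e) does not meet the standard; on (f) the weight is 76 less the opposing 2 gives net 74, ≥ 73, so (f) meets the standard.
  Not every element is met, so the claimant fails to carry Stage II.1.
The analysis ends at Stage II.1; the respondent prevails on this issue.
Per-issue: Issue I → respondent; Issue II → respondent. The claimant must prevail on at least one issue; overall, the respondent prevails.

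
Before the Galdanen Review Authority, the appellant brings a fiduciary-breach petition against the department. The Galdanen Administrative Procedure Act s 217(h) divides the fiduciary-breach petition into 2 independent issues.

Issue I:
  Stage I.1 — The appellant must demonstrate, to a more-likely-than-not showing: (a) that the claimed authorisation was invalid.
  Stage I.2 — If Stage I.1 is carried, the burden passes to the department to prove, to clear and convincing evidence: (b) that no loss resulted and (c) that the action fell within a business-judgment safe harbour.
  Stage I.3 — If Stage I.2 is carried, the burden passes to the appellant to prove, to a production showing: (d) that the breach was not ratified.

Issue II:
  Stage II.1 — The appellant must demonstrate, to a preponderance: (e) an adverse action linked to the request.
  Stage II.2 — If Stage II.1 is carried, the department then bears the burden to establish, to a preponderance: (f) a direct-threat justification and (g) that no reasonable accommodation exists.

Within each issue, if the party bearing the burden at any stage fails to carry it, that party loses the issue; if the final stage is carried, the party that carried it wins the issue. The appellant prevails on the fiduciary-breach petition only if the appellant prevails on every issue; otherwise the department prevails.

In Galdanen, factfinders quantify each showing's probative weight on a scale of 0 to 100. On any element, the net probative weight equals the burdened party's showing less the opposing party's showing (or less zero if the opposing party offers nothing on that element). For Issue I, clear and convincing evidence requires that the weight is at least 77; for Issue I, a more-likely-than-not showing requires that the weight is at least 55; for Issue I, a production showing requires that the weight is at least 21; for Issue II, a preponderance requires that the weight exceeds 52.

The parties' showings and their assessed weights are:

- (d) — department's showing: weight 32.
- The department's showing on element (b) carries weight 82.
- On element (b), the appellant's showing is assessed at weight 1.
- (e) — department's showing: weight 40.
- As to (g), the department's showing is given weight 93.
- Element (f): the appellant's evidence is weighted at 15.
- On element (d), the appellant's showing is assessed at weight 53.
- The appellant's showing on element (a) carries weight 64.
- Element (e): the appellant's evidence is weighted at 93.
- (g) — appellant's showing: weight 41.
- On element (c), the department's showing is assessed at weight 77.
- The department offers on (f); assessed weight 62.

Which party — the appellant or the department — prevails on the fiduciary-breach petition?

appellant

— Issue I —
Stage I.1 — burden on appellant; standard: a more-likely-than-not showing (weight is at least 55).
    (a): 64 ≥ 55 [met]
  Stage I.1 carried; the burden shifts to the department.
Stage I.2 — burden on department; standard: clear and convincing evidence (weight is at least 77).
    (b): 82 − 1 = 81 ≥ 77 [met]
    (c): 77 ≥ 77 [met]
  The department carries Stage I.2; the appellant now bears the burden.
Stage I.3 — burden on appellant; standard: a production showing (weight is at least 21).
    (d): 53 − 32 = 21 ≥ 21 [met]
  Stage I.3 carried; the final stage is satisfied.
All stages carried — the appellant prevails on this issue.
— Issue II —
Stage II.1 — burden on appellant; standard: a preponderance (weight exceeds 52).
    (e): 93 − 40 = 53 > 52 [met]
  Stage II.1 carried; the burden shifts to the department.
Stage II.2 — burden on department; standard: a preponderance (weight exceeds 52).
    (f): 62 − 15 = 47 ≤ 52 [not met]
    (g): 93 − 41 = 52 ≤ 52 [not met]
  Stage II.2 not carried; the department fails its burden.
The analysis ends at Stage II.2; the appellant prevails on this issue.
Per-issue: Issue I → appellant; Issue II → appellant. The appellant must prevail on every issue; overall, the appellant prevails.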